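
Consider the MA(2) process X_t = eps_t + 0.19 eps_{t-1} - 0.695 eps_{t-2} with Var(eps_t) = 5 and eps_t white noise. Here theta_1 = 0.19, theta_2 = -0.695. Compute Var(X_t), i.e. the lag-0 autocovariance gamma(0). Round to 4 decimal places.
\gamma(0) = 7.5956

For an MA(q) process X_t = eps_t + sum_i theta_i eps_{t-i} with
Var(eps_t) = sigma^2, the variance is
  gamma(0) = sigma^2 * (1 + sum_i theta_i^2).
  sum_i theta_i^2 = (0.19)^2 + (-0.695)^2 = 0.0361 + 0.483025 = 0.519125.
  gamma(0) = 5 * (1 + 0.519125) = 5 * 1.519125 = 7.595625, which rounds to 7.5956.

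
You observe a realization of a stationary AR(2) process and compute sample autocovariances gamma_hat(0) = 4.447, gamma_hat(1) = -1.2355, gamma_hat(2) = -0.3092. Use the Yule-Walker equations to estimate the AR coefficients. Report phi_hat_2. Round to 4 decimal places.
\hat\phi_{2} = -0.1590

The Yule-Walker equations for an AR(p) process read, in matrix form,
  Gamma_p phi = r_p,   with   (Gamma_p)_{ij} = gamma(|i - j|),
                       (r_p)_i = gamma(i),   i,j = 1..p.
Substitute the sample gammas (Toeplitz matrix and right-hand side of size 2):
  Gamma_p = [[4.447, -1.2355], [-1.2355, 4.447]]
  r_p     = [-1.2355, -0.3092]
Written out:
  4.447 phi_1 - 1.2355 phi_2 = -1.2355
  -1.2355 phi_1 + 4.447 phi_2 = -0.3092
Solve by Cramer's rule:
  det = gamma(0)^2 - gamma(1)^2 = (4.447)^2 - (-1.2355)^2 = 19.775809 - 1.52646025 = 18.24934875
  phi_hat_1 = [gamma(1) gamma(0) - gamma(1) gamma(2)] / det = [(-1.2355)(4.447) - (-1.2355)(-0.3092)] / 18.24934875 = -5.8762851 / 18.24934875 = -0.322
  phi_hat_2 = [gamma(0) gamma(2) - gamma(1)^2] / det = [(4.447)(-0.3092) - (-1.2355)^2] / 18.24934875 = -2.90147265 / 18.24934875 = -0.159
So phi_hat = [-0.3220, -0.1590].
Therefore phi_hat_2 = -0.1590.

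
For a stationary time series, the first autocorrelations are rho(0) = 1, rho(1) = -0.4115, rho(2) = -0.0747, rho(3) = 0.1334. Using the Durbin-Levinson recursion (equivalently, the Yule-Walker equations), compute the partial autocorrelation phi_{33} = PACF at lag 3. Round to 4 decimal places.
\phi_{33} = -0.0359

The PACF at lag k is phi_{kk}, the last component of the solution
to the Yule-Walker system G_k phi = r_k where
  (G_k)_{ij} = rho(|i - j|), (r_k)_i = rho(i), i,j = 1..k.
Equivalently, Durbin-Levinson gives phi_{kk} iteratively:
  phi_{11} = rho(1)
  phi_{kk} = [rho(k) - sum_{j=1..k-1} phi_{k-1,j} rho(k-j)]
            / [1 - sum_{j=1..k-1} phi_{k-1,j} rho(j)],
  phi_{k,j} = phi_{k-1,j} - phi_{kk} phi_{k-1,k-j},  j = 1..k-1.
Step k = 1:
  phi_11 = rho(1) = -0.4115.
Step k = 2:
  phi_22 = [rho(2) - phi_11 rho(1)] / [1 - phi_11 rho(1)] = [-0.0747 - (-0.4115)(-0.4115)] / [1 - (-0.4115)(-0.4115)]
         = -0.24403225 / 0.83066775 = -0.293778.
  Update: phi_21 = phi_11 - phi_22 phi_11 = -0.4115 - (-0.293778)(-0.4115) = -0.53239.
Step k = 3:
  phi_33 = [rho(3) - phi_21 rho(2) - phi_22 rho(1)] / [1 - phi_21 rho(1) - phi_22 rho(2)]
    numerator   = 0.1334 - (-0.53239)(-0.0747) - (-0.293778)(-0.4115) = -0.02725933
    denominator = 1 - (-0.53239)(-0.4115) - (-0.293778)(-0.0747) = 0.75897634
  phi_33 = -0.02725933 / 0.75897634 = -0.0359.
Therefore phi_{33} = -0.0359.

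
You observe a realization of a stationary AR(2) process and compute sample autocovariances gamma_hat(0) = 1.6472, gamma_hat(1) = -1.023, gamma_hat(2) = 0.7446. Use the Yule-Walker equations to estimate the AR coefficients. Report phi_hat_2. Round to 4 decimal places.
\hat\phi_{2} = 0.1080

The Yule-Walker equations for an AR(p) process read, in matrix form,
  Gamma_p phi = r_p,   with   (Gamma_p)_{ij} = gamma(|i - j|),
                       (r_p)_i = gamma(i),   i,j = 1..p.
Substitute the sample gammas (Toeplitz matrix and right-hand side of size 2):
  Gamma_p = [[1.6472, -1.023], [-1.023, 1.6472]]
  r_p     = [-1.023, 0.7446]
Written out:
  1.6472 phi_1 - 1.023 phi_2 = -1.023
  -1.023 phi_1 + 1.6472 phi_2 = 0.7446
Solve by Cramer's rule:
  det = gamma(0)^2 - gamma(1)^2 = (1.6472)^2 - (-1.023)^2 = 2.71326784 - 1.046529 = 1.66673884
  phi_hat_1 = [gamma(1) gamma(0) - gamma(1) gamma(2)] / det = [(-1.023)(1.6472) - (-1.023)(0.7446)] / 1.66673884 = -0.9233598 / 1.66673884 = -0.554
  phi_hat_2 = [gamma(0) gamma(2) - gamma(1)^2] / det = [(1.6472)(0.7446) - (-1.023)^2] / 1.66673884 = 0.17997612 / 1.66673884 = 0.108
So phi_hat = [-0.5540, 0.1080].
Therefore phi_hat_2 = 0.1080.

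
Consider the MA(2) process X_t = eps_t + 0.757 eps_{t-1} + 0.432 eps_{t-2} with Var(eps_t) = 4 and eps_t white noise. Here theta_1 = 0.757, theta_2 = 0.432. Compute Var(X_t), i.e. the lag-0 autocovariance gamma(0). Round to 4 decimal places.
\gamma(0) = 7.0387

For an MA(q) process X_t = eps_t + sum_i theta_i eps_{t-i} with
Var(eps_t) = sigma^2, the variance is
  gamma(0) = sigma^2 * (1 + sum_i theta_i^2).
  sum_i theta_i^2 = (0.757)^2 + (0.432)^2 = 0.573049 + 0.186624 = 0.759673.
  gamma(0) = 4 * (1 + 0.759673) = 4 * 1.759673 = 7.038692, which rounds to 7.0387.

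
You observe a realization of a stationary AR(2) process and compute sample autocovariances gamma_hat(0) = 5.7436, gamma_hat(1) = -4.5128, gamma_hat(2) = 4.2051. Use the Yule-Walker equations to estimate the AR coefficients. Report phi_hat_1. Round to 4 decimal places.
\hat\phi_{1} = -0.5500

The Yule-Walker equations for an AR(p) process read, in matrix form,
  Gamma_p phi = r_p,   with   (Gamma_p)_{ij} = gamma(|i - j|),
                       (r_p)_i = gamma(i),   i,j = 1..p.
Substitute the sample gammas (Toeplitz matrix and right-hand side of size 2):
  Gamma_p = [[5.7436, -4.5128], [-4.5128, 5.7436]]
  r_p     = [-4.5128, 4.2051]
Written out:
  5.7436 phi_1 - 4.5128 phi_2 = -4.5128
  -4.5128 phi_1 + 5.7436 phi_2 = 4.2051
Solve by Cramer's rule:
  det = gamma(0)^2 - gamma(1)^2 = (5.7436)^2 - (-4.5128)^2 = 32.98894096 - 20.36536384 = 12.62357712
  phi_hat_1 = [gamma(1) gamma(0) - gamma(1) gamma(2)] / det = [(-4.5128)(5.7436) - (-4.5128)(4.2051)] / 12.62357712 = -6.9429428 / 12.62357712 = -0.55
  phi_hat_2 = [gamma(0) gamma(2) - gamma(1)^2] / det = [(5.7436)(4.2051) - (-4.5128)^2] / 12.62357712 = 3.78704852 / 12.62357712 = 0.3
So phi_hat = [-0.5500, 0.3000].
Therefore phi_hat_1 = -0.5500.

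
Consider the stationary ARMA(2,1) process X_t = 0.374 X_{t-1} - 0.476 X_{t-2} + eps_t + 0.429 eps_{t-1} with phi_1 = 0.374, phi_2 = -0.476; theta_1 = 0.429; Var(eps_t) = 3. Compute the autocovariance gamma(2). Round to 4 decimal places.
\gamma(2) = -1.8885

Multiply the model equation by X_{t-k} and take expectations. With theta_0 = psi_0 = 1 and psi_j the MA(infinity) weights, this gives
  gamma(k) - sum_i phi_i gamma(k-i) = c_k,
  c_k = sigma^2 * sum_{j=k..q} theta_j psi_{j-k}   (c_k = 0 for k > q),
using gamma(-m) = gamma(m).
psi-weights needed (psi_j = theta_j + sum_i phi_i psi_{j-i}):
  psi_1 = theta_1 + phi_1 = 0.429 + (0.374) = 0.803
Right-hand sides:
  c_0 = sigma^2 (1 + theta_1 psi_1) = 3 * (1 + (0.429)(0.803)) = 3 * 1.344487 = 4.033461
  c_1 = sigma^2 theta_1 = 3 * (0.429) = 1.287
  c_2 = 0
Equations for k = 0, 1, 2 (AR order 2, c_2 = 0):
  (E0) gamma(0) = phi_1 gamma(1) + phi_2 gamma(2) + c_0
  (E1) gamma(1) = phi_1 gamma(0) + phi_2 gamma(1) + c_1
  (E2) gamma(2) = phi_1 gamma(1) + phi_2 gamma(0)
From (E1): gamma(1) = A gamma(0) + B with
  A = phi_1 / (1 - phi_2) = 0.374 / 1.476 = 0.253388,   B = c_1 / (1 - phi_2) = 1.287 / 1.476 = 0.871951.
Insert (E2) into (E0): gamma(0) (1 - phi_2^2) = phi_1 (1 + phi_2) gamma(1) + c_0.
  phi_1 (1 + phi_2) = (0.374)(0.524) = 0.195976,   1 - phi_2^2 = 0.773424.
Replace gamma(1) by A gamma(0) + B and collect gamma(0):
  gamma(0) [0.773424 - (0.195976)(0.253388)] = (0.195976)(0.871951) + 4.033461
  gamma(0) * 0.723766 = 4.204343
  gamma(0) = 4.204343 / 0.723766 = 5.808979.
  gamma(1) = A gamma(0) + B = (0.253388)(5.808979) + (0.871951) = 2.343874.
  gamma(2) = phi_1 gamma(1) + phi_2 gamma(0) = (0.374)(2.343874) + (-0.476)(5.808979) = -1.888465.
Therefore gamma(2) = -1.8885 (to 4 decimal places).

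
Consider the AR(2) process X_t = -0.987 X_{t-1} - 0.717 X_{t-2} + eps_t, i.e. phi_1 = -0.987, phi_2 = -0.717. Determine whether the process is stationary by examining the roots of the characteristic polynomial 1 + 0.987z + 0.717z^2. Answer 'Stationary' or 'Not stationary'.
\text{Stationary}

The AR(p) characteristic polynomial is P(z) = 1 + 0.987z + 0.717z^2.
Stationarity requires all roots to lie outside the unit circle, i.e. |z| > 1 for every root.
Set 1 + (0.987) z + (0.717) z^2 = 0, i.e. a z^2 + b z + c = 0 with a = 0.717, b = 0.987, c = 1.
Discriminant D = b^2 - 4ac = (0.987)^2 - 4*(0.717)*1 = 0.974169 - (2.868) = -1.893831.
D < 0, so the roots are the complex-conjugate pair z = (-b +/- i sqrt(-D)) / (2a) = -0.6883 +/- 0.9597i.
For a conjugate pair |z|^2 = z * conj(z) = (product of roots) = c/a = 1/(0.717) = 1.3947, so |z| = sqrt(1.3947) = 1.181 for both roots.
Moduli of all roots: 1.1810, 1.1810.
All moduli strictly greater than 1? Yes.
Verdict: Stationary.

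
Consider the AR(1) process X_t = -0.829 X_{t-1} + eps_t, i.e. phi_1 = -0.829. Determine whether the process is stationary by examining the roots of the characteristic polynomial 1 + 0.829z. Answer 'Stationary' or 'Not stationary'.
\text{Stationary}

The AR(p) characteristic polynomial is P(z) = 1 + 0.829z.
Stationarity requires all roots to lie outside the unit circle, i.e. |z| > 1 for every root.
This is linear in z: 1 + (0.829) z = 0  =>  z = -1/(0.829) = -1.206273,  |z| = 1.206273.
Moduli of all roots: 1.2063.
All moduli strictly greater than 1? Yes.
Verdict: Stationary.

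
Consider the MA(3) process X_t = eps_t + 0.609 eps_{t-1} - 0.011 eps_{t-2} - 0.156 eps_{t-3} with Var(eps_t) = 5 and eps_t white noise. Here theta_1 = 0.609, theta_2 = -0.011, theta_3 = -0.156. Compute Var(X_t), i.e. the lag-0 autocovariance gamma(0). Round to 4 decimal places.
\gamma(0) = 6.9767

For an MA(q) process X_t = eps_t + sum_i theta_i eps_{t-i} with
Var(eps_t) = sigma^2, the variance is
  gamma(0) = sigma^2 * (1 + sum_i theta_i^2).
  sum_i theta_i^2 = (0.609)^2 + (-0.011)^2 + (-0.156)^2 = 0.370881 + 0.000121 + 0.024336 = 0.395338.
  gamma(0) = 5 * (1 + 0.395338) = 5 * 1.395338 = 6.97669, which rounds to 6.9767.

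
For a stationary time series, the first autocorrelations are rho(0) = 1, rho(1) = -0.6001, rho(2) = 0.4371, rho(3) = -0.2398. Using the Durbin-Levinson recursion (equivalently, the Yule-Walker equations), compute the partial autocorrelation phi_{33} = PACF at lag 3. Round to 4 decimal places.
\phi_{33} = 0.1001

The PACF at lag k is phi_{kk}, the last component of the solution
to the Yule-Walker system G_k phi = r_k where
  (G_k)_{ij} = rho(|i - j|), (r_k)_i = rho(i), i,j = 1..k.
Equivalently, Durbin-Levinson gives phi_{kk} iteratively:
  phi_{11} = rho(1)
  phi_{kk} = [rho(k) - sum_{j=1..k-1} phi_{k-1,j} rho(k-j)]
            / [1 - sum_{j=1..k-1} phi_{k-1,j} rho(j)],
  phi_{k,j} = phi_{k-1,j} - phi_{kk} phi_{k-1,k-j},  j = 1..k-1.
Step k = 1:
  phi_11 = rho(1) = -0.6001.
Step k = 2:
  phi_22 = [rho(2) - phi_11 rho(1)] / [1 - phi_11 rho(1)] = [0.4371 - (-0.6001)(-0.6001)] / [1 - (-0.6001)(-0.6001)]
         = 0.07697999 / 0.63987999 = 0.120304.
  Update: phi_21 = phi_11 - phi_22 phi_11 = -0.6001 - (0.120304)(-0.6001) = -0.527906.
Step k = 3:
  phi_33 = [rho(3) - phi_21 rho(2) - phi_22 rho(1)] / [1 - phi_21 rho(1) - phi_22 rho(2)]
    numerator   = -0.2398 - (-0.527906)(0.4371) - (0.120304)(-0.6001) = 0.06314189
    denominator = 1 - (-0.527906)(-0.6001) - (0.120304)(0.4371) = 0.63061901
  phi_33 = 0.06314189 / 0.63061901 = 0.1001.
Therefore phi_{33} = 0.1001.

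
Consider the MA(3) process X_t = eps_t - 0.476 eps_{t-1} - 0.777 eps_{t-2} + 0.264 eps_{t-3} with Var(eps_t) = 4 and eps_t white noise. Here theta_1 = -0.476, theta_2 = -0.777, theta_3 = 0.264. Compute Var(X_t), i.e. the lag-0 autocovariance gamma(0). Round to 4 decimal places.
\gamma(0) = 7.6000

For an MA(q) process X_t = eps_t + sum_i theta_i eps_{t-i} with
Var(eps_t) = sigma^2, the variance is
  gamma(0) = sigma^2 * (1 + sum_i theta_i^2).
  sum_i theta_i^2 = (-0.476)^2 + (-0.777)^2 + (0.264)^2 = 0.226576 + 0.603729 + 0.069696 = 0.900001.
  gamma(0) = 4 * (1 + 0.900001) = 4 * 1.900001 = 7.600004, which rounds to 7.6000.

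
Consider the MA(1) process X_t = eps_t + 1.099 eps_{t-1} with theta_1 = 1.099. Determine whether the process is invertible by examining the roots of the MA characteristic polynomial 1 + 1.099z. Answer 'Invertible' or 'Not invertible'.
\text{Not invertible}

The MA(q) characteristic polynomial is P(z) = 1 + 1.099z.
Invertibility requires all roots to lie outside the unit circle, i.e. |z| > 1 for every root.
This is linear in z: 1 + (1.099) z = 0  =>  z = -1/(1.099) = -0.909918,  |z| = 0.909918.
Moduli of all roots: 0.9099.
All moduli strictly greater than 1? No.
Verdict: Not invertible.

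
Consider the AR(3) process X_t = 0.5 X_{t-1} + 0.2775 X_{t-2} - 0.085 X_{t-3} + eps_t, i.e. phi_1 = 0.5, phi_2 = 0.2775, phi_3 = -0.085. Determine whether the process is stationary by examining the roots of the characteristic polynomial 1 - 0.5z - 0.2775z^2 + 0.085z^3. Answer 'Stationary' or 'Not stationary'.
\text{Stationary}

The AR(p) characteristic polynomial is P(z) = 1 - 0.5z - 0.2775z^2 + 0.085z^3.
Stationarity requires all roots to lie outside the unit circle, i.e. |z| > 1 for every root.
Degree 3: look for a simple real root z0 first, then factor out (1 - z/z0) and solve the remaining quadratic.
Testing z0 = 4: P(4) = 1 + (-0.5)(4) + (-0.2775)(4)^2 + (0.085)(4)^3
  = 1 + (-2) + (-4.44) + (5.44) = 0.  So z_0 = 4 is a root, |z_0| = 4.
Divide out the factor (1 - 0.25 z) = (1 - z/z0) (since 1/z0 = 0.25):
  P(z) = (1 - 0.25 z)(1 + (-0.25) z + (-0.34) z^2)
  [check: z-coef -0.25 - (0.25) = -0.5; z^2-coef -0.34 - (0.25)(-0.25) = -0.2775; z^3-coef -(0.25)(-0.34) = 0.085.]
Remaining roots from the quadratic factor 1 + (-0.25) z + (-0.34) z^2:
  Set 1 + (-0.25) z + (-0.34) z^2 = 0, i.e. a z^2 + b z + c = 0 with a = -0.34, b = -0.25, c = 1.
  Discriminant D = b^2 - 4ac = (-0.25)^2 - 4*(-0.34)*1 = 0.0625 - (-1.36) = 1.4225.
  D >= 0, so the roots are real: z = (-b +/- sqrt(D)) / (2a) = (0.25 +/- 1.192686) / (-0.68).
    z_1 = (0.25 + 1.192686) / (-0.68) = -2.1216,   |z_1| = 2.1216.
    z_2 = (0.25 - 1.192686) / (-0.68) = 1.3863,   |z_2| = 1.3863.
Moduli of all roots: 4.0000, 2.1216, 1.3863.
All moduli strictly greater than 1? Yes.
Verdict: Stationary.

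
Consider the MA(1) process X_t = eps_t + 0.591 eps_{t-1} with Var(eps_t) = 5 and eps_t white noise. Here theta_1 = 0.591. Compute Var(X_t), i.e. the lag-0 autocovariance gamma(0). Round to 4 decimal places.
\gamma(0) = 6.7464

For an MA(q) process X_t = eps_t + sum_i theta_i eps_{t-i} with
Var(eps_t) = sigma^2, the variance is
  gamma(0) = sigma^2 * (1 + sum_i theta_i^2).
  sum_i theta_i^2 = (0.591)^2 = 0.349281.
  gamma(0) = 5 * (1 + 0.349281) = 5 * 1.349281 = 6.746405, which rounds to 6.7464.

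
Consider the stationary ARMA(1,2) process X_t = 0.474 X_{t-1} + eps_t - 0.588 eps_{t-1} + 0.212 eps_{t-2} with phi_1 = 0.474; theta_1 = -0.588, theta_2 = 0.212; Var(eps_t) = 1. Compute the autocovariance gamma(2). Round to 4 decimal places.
\gamma(2) = 0.1567

Multiply the model equation by X_{t-k} and take expectations. With theta_0 = psi_0 = 1 and psi_j the MA(infinity) weights, this gives
  gamma(k) - sum_i phi_i gamma(k-i) = c_k,
  c_k = sigma^2 * sum_{j=k..q} theta_j psi_{j-k}   (c_k = 0 for k > q),
using gamma(-m) = gamma(m).
psi-weights needed (psi_j = theta_j + sum_i phi_i psi_{j-i}):
  psi_1 = theta_1 + phi_1 = -0.588 + (0.474) = -0.114
  psi_2 = theta_2 + phi_1 psi_1 = 0.212 + (0.474)(-0.114) = 0.157964
Right-hand sides:
  c_0 = sigma^2 (1 + theta_1 psi_1 + theta_2 psi_2) = 1 * (1 + (-0.588)(-0.114) + (0.212)(0.157964)) = 1 * 1.10052 = 1.10052
  c_1 = sigma^2 (theta_1 + theta_2 psi_1) = 1 * (-0.588 + (0.212)(-0.114)) = -0.612168
  c_2 = sigma^2 theta_2 = 1 * (0.212) = 0.212
Equations for k = 0 and k = 1 (AR order 1):
  gamma(0) = phi_1 gamma(1) + c_0
  gamma(1) = phi_1 gamma(0) + c_1
Substituting the second into the first: gamma(0) (1 - phi_1^2) = c_0 + phi_1 c_1, so
  gamma(0) = (c_0 + phi_1 c_1) / (1 - phi_1^2) = (1.10052 + (0.474)(-0.612168)) / (1 - (0.474)^2) = 0.810353 / 0.775324 = 1.045179.
  gamma(1) = phi_1 gamma(0) + c_1 = (0.474)(1.045179) + (-0.612168) = -0.116753.
For k = 2: gamma(2) = phi_1 gamma(1) + c_2
  = (0.474)(-0.116753) + (0.212) = 0.156659.
Therefore gamma(2) = 0.1567 (to 4 decimal places).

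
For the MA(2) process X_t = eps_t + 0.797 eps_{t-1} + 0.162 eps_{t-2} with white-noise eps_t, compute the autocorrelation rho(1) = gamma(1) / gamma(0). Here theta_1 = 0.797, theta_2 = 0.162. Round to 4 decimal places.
\rho(1) = 0.5574

For an MA(q) process with theta_0 = 1, the autocovariance is
  gamma(k) = sigma^2 * sum_{i=0..q-k} theta_i * theta_{i+k},
and rho(k) = gamma(k) / gamma(0). Sigma^2 cancels.
  numerator   = (1)*(0.797) + (0.797)*(0.162) = 0.926114.
  denominator = (1)^2 + (0.797)^2 + (0.162)^2 = 1.661453.
  rho(1) = 0.926114 / 1.661453 = 0.5574.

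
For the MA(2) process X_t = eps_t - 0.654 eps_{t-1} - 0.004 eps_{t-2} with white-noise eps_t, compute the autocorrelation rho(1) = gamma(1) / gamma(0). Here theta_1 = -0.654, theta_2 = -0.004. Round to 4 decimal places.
\rho(1) = -0.4562

For an MA(q) process with theta_0 = 1, the autocovariance is
  gamma(k) = sigma^2 * sum_{i=0..q-k} theta_i * theta_{i+k},
and rho(k) = gamma(k) / gamma(0). Sigma^2 cancels.
  numerator   = (1)*(-0.654) + (-0.654)*(-0.004) = -0.651384.
  denominator = (1)^2 + (-0.654)^2 + (-0.004)^2 = 1.427732.
  rho(1) = -0.651384 / 1.427732 = -0.4562.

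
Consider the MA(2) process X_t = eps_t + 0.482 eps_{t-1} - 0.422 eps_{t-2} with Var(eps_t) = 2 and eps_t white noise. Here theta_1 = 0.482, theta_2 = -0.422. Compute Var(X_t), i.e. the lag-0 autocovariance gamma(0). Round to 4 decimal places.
\gamma(0) = 2.8208

For an MA(q) process X_t = eps_t + sum_i theta_i eps_{t-i} with
Var(eps_t) = sigma^2, the variance is
  gamma(0) = sigma^2 * (1 + sum_i theta_i^2).
  sum_i theta_i^2 = (0.482)^2 + (-0.422)^2 = 0.232324 + 0.178084 = 0.410408.
  gamma(0) = 2 * (1 + 0.410408) = 2 * 1.410408 = 2.820816, which rounds to 2.8208.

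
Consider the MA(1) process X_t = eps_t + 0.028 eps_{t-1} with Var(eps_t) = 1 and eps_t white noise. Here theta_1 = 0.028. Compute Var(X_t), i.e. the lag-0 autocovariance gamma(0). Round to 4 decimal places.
\gamma(0) = 1.0008

For an MA(q) process X_t = eps_t + sum_i theta_i eps_{t-i} with
Var(eps_t) = sigma^2, the variance is
  gamma(0) = sigma^2 * (1 + sum_i theta_i^2).
  sum_i theta_i^2 = (0.028)^2 = 0.000784.
  gamma(0) = 1 * (1 + 0.000784) = 1 * 1.000784 = 1.000784, which rounds to 1.0008.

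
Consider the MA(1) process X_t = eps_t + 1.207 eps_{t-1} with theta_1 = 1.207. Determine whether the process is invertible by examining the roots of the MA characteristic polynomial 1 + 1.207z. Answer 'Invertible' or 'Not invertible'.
\text{Not invertible}

The MA(q) characteristic polynomial is P(z) = 1 + 1.207z.
Invertibility requires all roots to lie outside the unit circle, i.e. |z| > 1 for every root.
This is linear in z: 1 + (1.207) z = 0  =>  z = -1/(1.207) = -0.8285,  |z| = 0.8285.
Moduli of all roots: 0.8285.
All moduli strictly greater than 1? No.
Verdict: Not invertible.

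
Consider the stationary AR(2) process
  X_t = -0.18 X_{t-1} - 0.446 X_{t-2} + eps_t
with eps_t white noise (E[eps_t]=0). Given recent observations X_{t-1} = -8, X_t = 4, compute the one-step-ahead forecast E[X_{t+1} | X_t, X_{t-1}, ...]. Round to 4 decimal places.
E[X_{t+1} \mid \mathcal F_t] = 2.8480

For an AR(p) model X_t = c + sum_i phi_i X_{t-i} + eps_t, the
one-step-ahead conditional mean is
  E[X_{t+1} | X_t, ...] = c + sum_i phi_i X_{t+1-i}.
Substitute known values:
  E[X_{t+1} | ...] = (-0.18) * (4) + (-0.446) * (-8)
                   = 2.8480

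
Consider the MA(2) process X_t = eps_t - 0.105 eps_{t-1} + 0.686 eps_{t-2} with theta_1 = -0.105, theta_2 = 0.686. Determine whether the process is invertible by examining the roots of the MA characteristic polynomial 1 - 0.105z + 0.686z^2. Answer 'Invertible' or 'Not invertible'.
\text{Invertible}

The MA(q) characteristic polynomial is P(z) = 1 - 0.105z + 0.686z^2.
Invertibility requires all roots to lie outside the unit circle, i.e. |z| > 1 for every root.
Set 1 + (-0.105) z + (0.686) z^2 = 0, i.e. a z^2 + b z + c = 0 with a = 0.686, b = -0.105, c = 1.
Discriminant D = b^2 - 4ac = (-0.105)^2 - 4*(0.686)*1 = 0.011025 - (2.744) = -2.732975.
D < 0, so the roots are the complex-conjugate pair z = (-b +/- i sqrt(-D)) / (2a) = 0.0765 +/- 1.2049i.
For a conjugate pair |z|^2 = z * conj(z) = (product of roots) = c/a = 1/(0.686) = 1.457726, so |z| = sqrt(1.457726) = 1.2074 for both roots.
Moduli of all roots: 1.2074, 1.2074.
All moduli strictly greater than 1? Yes.
Verdict: Invertible.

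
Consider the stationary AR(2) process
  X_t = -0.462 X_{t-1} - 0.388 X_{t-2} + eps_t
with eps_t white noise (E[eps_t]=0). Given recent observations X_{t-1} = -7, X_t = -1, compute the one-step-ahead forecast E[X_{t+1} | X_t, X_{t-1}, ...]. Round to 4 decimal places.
E[X_{t+1} \mid \mathcal F_t] = 3.1780

For an AR(p) model X_t = c + sum_i phi_i X_{t-i} + eps_t, the
one-step-ahead conditional mean is
  E[X_{t+1} | X_t, ...] = c + sum_i phi_i X_{t+1-i}.
Substitute known values:
  E[X_{t+1} | ...] = (-0.462) * (-1) + (-0.388) * (-7)
                   = 3.1780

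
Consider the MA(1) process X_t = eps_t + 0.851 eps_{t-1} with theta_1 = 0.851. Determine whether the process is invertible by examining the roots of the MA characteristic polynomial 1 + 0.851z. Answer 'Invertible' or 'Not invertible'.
\text{Invertible}

The MA(q) characteristic polynomial is P(z) = 1 + 0.851z.
Invertibility requires all roots to lie outside the unit circle, i.e. |z| > 1 for every root.
This is linear in z: 1 + (0.851) z = 0  =>  z = -1/(0.851) = -1.175088,  |z| = 1.175088.
Moduli of all roots: 1.1751.
All moduli strictly greater than 1? Yes.
Verdict: Invertible.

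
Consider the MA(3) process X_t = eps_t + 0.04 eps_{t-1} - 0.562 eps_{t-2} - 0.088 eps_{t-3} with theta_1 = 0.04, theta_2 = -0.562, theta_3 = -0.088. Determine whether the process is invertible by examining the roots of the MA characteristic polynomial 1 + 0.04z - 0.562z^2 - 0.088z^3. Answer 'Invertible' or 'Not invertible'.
\text{Invertible}

The MA(q) characteristic polynomial is P(z) = 1 + 0.04z - 0.562z^2 - 0.088z^3.
Invertibility requires all roots to lie outside the unit circle, i.e. |z| > 1 for every root.
Degree 3: look for a simple real root z0 first, then factor out (1 - z/z0) and solve the remaining quadratic.
Testing z0 = 1.25: P(1.25) = 1 + (0.04)(1.25) + (-0.562)(1.25)^2 + (-0.088)(1.25)^3
  = 1 + (0.05) + (-0.878125) + (-0.171875) = 0.  So z_0 = 1.25 is a root, |z_0| = 1.25.
Divide out the factor (1 - 0.8 z) = (1 - z/z0) (since 1/z0 = 0.8):
  P(z) = (1 - 0.8 z)(1 + (0.84) z + (0.11) z^2)
  [check: z-coef 0.84 - (0.8) = 0.04; z^2-coef 0.11 - (0.8)(0.84) = -0.562; z^3-coef -(0.8)(0.11) = -0.088.]
Remaining roots from the quadratic factor 1 + (0.84) z + (0.11) z^2:
  Set 1 + (0.84) z + (0.11) z^2 = 0, i.e. a z^2 + b z + c = 0 with a = 0.11, b = 0.84, c = 1.
  Discriminant D = b^2 - 4ac = (0.84)^2 - 4*(0.11)*1 = 0.7056 - (0.44) = 0.2656.
  D >= 0, so the roots are real: z = (-b +/- sqrt(D)) / (2a) = (-0.84 +/- 0.515364) / (0.22).
    z_1 = (-0.84 + 0.515364) / (0.22) = -1.4756,   |z_1| = 1.4756.
    z_2 = (-0.84 - 0.515364) / (0.22) = -6.1607,   |z_2| = 6.1607.
Moduli of all roots: 1.2500, 1.4756, 6.1607.
All moduli strictly greater than 1? Yes.
Verdict: Invertible.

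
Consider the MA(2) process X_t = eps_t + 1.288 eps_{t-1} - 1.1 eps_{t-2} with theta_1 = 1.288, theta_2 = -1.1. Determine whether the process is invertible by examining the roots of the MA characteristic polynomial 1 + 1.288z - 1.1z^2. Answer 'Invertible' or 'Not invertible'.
\text{Not invertible}

The MA(q) characteristic polynomial is P(z) = 1 + 1.288z - 1.1z^2.
Invertibility requires all roots to lie outside the unit circle, i.e. |z| > 1 for every root.
Set 1 + (1.288) z + (-1.1) z^2 = 0, i.e. a z^2 + b z + c = 0 with a = -1.1, b = 1.288, c = 1.
Discriminant D = b^2 - 4ac = (1.288)^2 - 4*(-1.1)*1 = 1.658944 - (-4.4) = 6.058944.
D >= 0, so the roots are real: z = (-b +/- sqrt(D)) / (2a) = (-1.288 +/- 2.461492) / (-2.2).
  z_1 = (-1.288 + 2.461492) / (-2.2) = -0.5334,   |z_1| = 0.5334.
  z_2 = (-1.288 - 2.461492) / (-2.2) = 1.7043,   |z_2| = 1.7043.
Moduli of all roots: 0.5334, 1.7043.
All moduli strictly greater than 1? No.
Verdict: Not invertible.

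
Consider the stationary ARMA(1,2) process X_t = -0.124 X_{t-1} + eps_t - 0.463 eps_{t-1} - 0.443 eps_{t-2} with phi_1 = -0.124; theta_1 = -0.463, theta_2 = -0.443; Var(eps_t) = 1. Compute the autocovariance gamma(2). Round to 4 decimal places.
\gamma(2) = -0.3950

Multiply the model equation by X_{t-k} and take expectations. With theta_0 = psi_0 = 1 and psi_j the MA(infinity) weights, this gives
  gamma(k) - sum_i phi_i gamma(k-i) = c_k,
  c_k = sigma^2 * sum_{j=k..q} theta_j psi_{j-k}   (c_k = 0 for k > q),
using gamma(-m) = gamma(m).
psi-weights needed (psi_j = theta_j + sum_i phi_i psi_{j-i}):
  psi_1 = theta_1 + phi_1 = -0.463 + (-0.124) = -0.587
  psi_2 = theta_2 + phi_1 psi_1 = -0.443 + (-0.124)(-0.587) = -0.370212
Right-hand sides:
  c_0 = sigma^2 (1 + theta_1 psi_1 + theta_2 psi_2) = 1 * (1 + (-0.463)(-0.587) + (-0.443)(-0.370212)) = 1 * 1.435785 = 1.435785
  c_1 = sigma^2 (theta_1 + theta_2 psi_1) = 1 * (-0.463 + (-0.443)(-0.587)) = -0.202959
  c_2 = sigma^2 theta_2 = 1 * (-0.443) = -0.443
Equations for k = 0 and k = 1 (AR order 1):
  gamma(0) = phi_1 gamma(1) + c_0
  gamma(1) = phi_1 gamma(0) + c_1
Substituting the second into the first: gamma(0) (1 - phi_1^2) = c_0 + phi_1 c_1, so
  gamma(0) = (c_0 + phi_1 c_1) / (1 - phi_1^2) = (1.435785 + (-0.124)(-0.202959)) / (1 - (-0.124)^2) = 1.460952 / 0.984624 = 1.483766.
  gamma(1) = phi_1 gamma(0) + c_1 = (-0.124)(1.483766) + (-0.202959) = -0.386946.
For k = 2: gamma(2) = phi_1 gamma(1) + c_2
  = (-0.124)(-0.386946) + (-0.443) = -0.395019.
Therefore gamma(2) = -0.3950 (to 4 decimal places).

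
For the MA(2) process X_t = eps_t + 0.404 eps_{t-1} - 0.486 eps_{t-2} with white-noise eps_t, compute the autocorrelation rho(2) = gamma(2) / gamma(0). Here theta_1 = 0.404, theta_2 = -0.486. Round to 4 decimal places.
\rho(2) = -0.3473

For an MA(q) process with theta_0 = 1, the autocovariance is
  gamma(k) = sigma^2 * sum_{i=0..q-k} theta_i * theta_{i+k},
and rho(k) = gamma(k) / gamma(0). Sigma^2 cancels.
  numerator   = (1)*(-0.486) = -0.486.
  denominator = (1)^2 + (0.404)^2 + (-0.486)^2 = 1.399412.
  rho(2) = -0.486 / 1.399412 = -0.3473.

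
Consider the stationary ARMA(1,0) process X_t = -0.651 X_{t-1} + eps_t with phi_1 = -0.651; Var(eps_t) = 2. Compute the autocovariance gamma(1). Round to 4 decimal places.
\gamma(1) = -2.2596

Multiply the model equation by X_{t-k} and take expectations. With theta_0 = psi_0 = 1 and psi_j the MA(infinity) weights, this gives
  gamma(k) - sum_i phi_i gamma(k-i) = c_k,
  c_k = sigma^2 * sum_{j=k..q} theta_j psi_{j-k}   (c_k = 0 for k > q),
using gamma(-m) = gamma(m).
Pure AR (q = 0): c_0 = sigma^2 = 2, c_k = 0 for k >= 1.
Equations for k = 0 and k = 1 (AR order 1):
  gamma(0) = phi_1 gamma(1) + c_0
  gamma(1) = phi_1 gamma(0) + c_1
Substituting the second into the first: gamma(0) (1 - phi_1^2) = c_0 + phi_1 c_1, so
  gamma(0) = c_0 / (1 - phi_1^2) = 2 / (1 - (-0.651)^2) = 2 / 0.576199 = 3.471023.
  gamma(1) = phi_1 gamma(0) = (-0.651)(3.471023) = -2.259636.
Therefore gamma(1) = -2.2596 (to 4 decimal places).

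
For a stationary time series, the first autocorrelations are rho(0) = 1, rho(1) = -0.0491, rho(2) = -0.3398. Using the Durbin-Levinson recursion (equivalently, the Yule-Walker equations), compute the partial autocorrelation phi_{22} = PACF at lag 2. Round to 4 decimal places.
\phi_{22} = -0.3430

The PACF at lag k is phi_{kk}, the last component of the solution
to the Yule-Walker system G_k phi = r_k where
  (G_k)_{ij} = rho(|i - j|), (r_k)_i = rho(i), i,j = 1..k.
Equivalently, Durbin-Levinson gives phi_{kk} iteratively:
  phi_{11} = rho(1)
  phi_{kk} = [rho(k) - sum_{j=1..k-1} phi_{k-1,j} rho(k-j)]
            / [1 - sum_{j=1..k-1} phi_{k-1,j} rho(j)],
  phi_{k,j} = phi_{k-1,j} - phi_{kk} phi_{k-1,k-j},  j = 1..k-1.
Step k = 1:
  phi_11 = rho(1) = -0.0491.
Step k = 2:
  phi_22 = [rho(2) - phi_11 rho(1)] / [1 - phi_11 rho(1)] = [-0.3398 - (-0.0491)(-0.0491)] / [1 - (-0.0491)(-0.0491)]
         = -0.34221081 / 0.99758919 = -0.343.
Therefore phi_{22} = -0.3430.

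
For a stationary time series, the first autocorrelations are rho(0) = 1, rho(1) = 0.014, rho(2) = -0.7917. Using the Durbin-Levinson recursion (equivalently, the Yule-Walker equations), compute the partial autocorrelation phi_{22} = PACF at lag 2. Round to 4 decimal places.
\phi_{22} = -0.7921

The PACF at lag k is phi_{kk}, the last component of the solution
to the Yule-Walker system G_k phi = r_k where
  (G_k)_{ij} = rho(|i - j|), (r_k)_i = rho(i), i,j = 1..k.
Equivalently, Durbin-Levinson gives phi_{kk} iteratively:
  phi_{11} = rho(1)
  phi_{kk} = [rho(k) - sum_{j=1..k-1} phi_{k-1,j} rho(k-j)]
            / [1 - sum_{j=1..k-1} phi_{k-1,j} rho(j)],
  phi_{k,j} = phi_{k-1,j} - phi_{kk} phi_{k-1,k-j},  j = 1..k-1.
Step k = 1:
  phi_11 = rho(1) = 0.014.
Step k = 2:
  phi_22 = [rho(2) - phi_11 rho(1)] / [1 - phi_11 rho(1)] = [-0.7917 - (0.014)(0.014)] / [1 - (0.014)(0.014)]
         = -0.791896 / 0.999804 = -0.7921.
Therefore phi_{22} = -0.7921.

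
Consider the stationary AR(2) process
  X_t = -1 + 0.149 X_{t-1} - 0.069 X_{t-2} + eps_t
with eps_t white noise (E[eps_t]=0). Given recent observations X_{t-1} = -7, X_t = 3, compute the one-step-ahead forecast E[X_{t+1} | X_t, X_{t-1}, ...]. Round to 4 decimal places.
E[X_{t+1} \mid \mathcal F_t] = -0.0700

For an AR(p) model X_t = c + sum_i phi_i X_{t-i} + eps_t, the
one-step-ahead conditional mean is
  E[X_{t+1} | X_t, ...] = c + sum_i phi_i X_{t+1-i}.
Substitute known values:
  E[X_{t+1} | ...] = -1 + (0.149) * (3) + (-0.069) * (-7)
                   = -0.0700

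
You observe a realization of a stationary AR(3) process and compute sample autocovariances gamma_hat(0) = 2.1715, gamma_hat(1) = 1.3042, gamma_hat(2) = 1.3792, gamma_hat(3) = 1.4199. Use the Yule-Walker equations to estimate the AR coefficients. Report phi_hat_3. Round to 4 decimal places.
\hat\phi_{3} = 0.3420

The Yule-Walker equations for an AR(p) process read, in matrix form,
  Gamma_p phi = r_p,   with   (Gamma_p)_{ij} = gamma(|i - j|),
                       (r_p)_i = gamma(i),   i,j = 1..p.
Substitute the sample gammas (Toeplitz matrix and right-hand side of size 3):
  Gamma_p = [[2.1715, 1.3042, 1.3792], [1.3042, 2.1715, 1.3042], [1.3792, 1.3042, 2.1715]]
  r_p     = [1.3042, 1.3792, 1.4199]
Written out (R1..R3):
  (R1) 2.1715 phi_1 + 1.3042 phi_2 + 1.3792 phi_3 = 1.3042
  (R2) 1.3042 phi_1 + 2.1715 phi_2 + 1.3042 phi_3 = 1.3792
  (R3) 1.3792 phi_1 + 1.3042 phi_2 + 2.1715 phi_3 = 1.4199
Gaussian elimination:
  R2 <- R2 - (1.3042/2.1715) R1 = R2 - (0.600599) R1:  1.388199 phi_2 + 0.475854 phi_3 = 0.595899
  R3 <- R3 - (1.3792/2.1715) R1 = R3 - (0.635137) R1:  0.475854 phi_2 + 1.295519 phi_3 = 0.591554
  R3 <- R3 - (0.475854/1.388199) R2 = R3 - (0.342785) R2:  1.132403 phi_3 = 0.387289
Back-substitution:
  phi_hat_3 = 0.387289 / 1.132403 = 0.342006
  phi_hat_2 = (0.595899 - (0.475854)(0.342006)) / 1.388199 = 0.312026
  phi_hat_1 = (1.3042 - (1.3042)(0.312026) - (1.3792)(0.342006)) / 2.1715 = 0.195976
So phi_hat = [0.1960, 0.3120, 0.3420].
Therefore phi_hat_3 = 0.3420.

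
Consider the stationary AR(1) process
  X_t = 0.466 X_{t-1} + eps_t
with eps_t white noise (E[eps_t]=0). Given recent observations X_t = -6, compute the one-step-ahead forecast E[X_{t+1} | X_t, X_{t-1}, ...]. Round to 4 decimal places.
E[X_{t+1} \mid \mathcal F_t] = -2.7960

For an AR(p) model X_t = c + sum_i phi_i X_{t-i} + eps_t, the
one-step-ahead conditional mean is
  E[X_{t+1} | X_t, ...] = c + sum_i phi_i X_{t+1-i}.
Substitute known values:
  E[X_{t+1} | ...] = (0.466) * (-6)
                   = -2.7960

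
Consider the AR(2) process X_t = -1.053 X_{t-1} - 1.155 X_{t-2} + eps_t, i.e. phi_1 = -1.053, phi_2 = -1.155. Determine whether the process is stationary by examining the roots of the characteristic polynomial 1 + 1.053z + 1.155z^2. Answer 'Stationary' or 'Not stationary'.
\text{Not stationary}

The AR(p) characteristic polynomial is P(z) = 1 + 1.053z + 1.155z^2.
Stationarity requires all roots to lie outside the unit circle, i.e. |z| > 1 for every root.
Set 1 + (1.053) z + (1.155) z^2 = 0, i.e. a z^2 + b z + c = 0 with a = 1.155, b = 1.053, c = 1.
Discriminant D = b^2 - 4ac = (1.053)^2 - 4*(1.155)*1 = 1.108809 - (4.62) = -3.511191.
D < 0, so the roots are the complex-conjugate pair z = (-b +/- i sqrt(-D)) / (2a) = -0.4558 +/- 0.8112i.
For a conjugate pair |z|^2 = z * conj(z) = (product of roots) = c/a = 1/(1.155) = 0.865801, so |z| = sqrt(0.865801) = 0.9305 for both roots.
Moduli of all roots: 0.9305, 0.9305.
All moduli strictly greater than 1? No.
Verdict: Not stationary.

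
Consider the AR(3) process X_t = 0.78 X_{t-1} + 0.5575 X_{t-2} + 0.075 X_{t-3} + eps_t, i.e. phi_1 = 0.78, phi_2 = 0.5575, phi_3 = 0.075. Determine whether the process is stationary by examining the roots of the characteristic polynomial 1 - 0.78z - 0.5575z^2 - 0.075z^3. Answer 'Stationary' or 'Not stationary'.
\text{Not stationary}

The AR(p) characteristic polynomial is P(z) = 1 - 0.78z - 0.5575z^2 - 0.075z^3.
Stationarity requires all roots to lie outside the unit circle, i.e. |z| > 1 for every root.
Degree 3: look for a simple real root z0 first, then factor out (1 - z/z0) and solve the remaining quadratic.
Testing z0 = -4: P(-4) = 1 + (-0.78)(-4) + (-0.5575)(-4)^2 + (-0.075)(-4)^3
  = 1 + (3.12) + (-8.92) + (4.8) = 0.  So z_0 = -4 is a root, |z_0| = 4.
Divide out the factor (1 + 0.25 z) = (1 - z/z0) (since 1/z0 = -0.25):
  P(z) = (1 + 0.25 z)(1 + (-1.03) z + (-0.3) z^2)
  [check: z-coef -1.03 - (-0.25) = -0.78; z^2-coef -0.3 - (-0.25)(-1.03) = -0.5575; z^3-coef -(-0.25)(-0.3) = -0.075.]
Remaining roots from the quadratic factor 1 + (-1.03) z + (-0.3) z^2:
  Set 1 + (-1.03) z + (-0.3) z^2 = 0, i.e. a z^2 + b z + c = 0 with a = -0.3, b = -1.03, c = 1.
  Discriminant D = b^2 - 4ac = (-1.03)^2 - 4*(-0.3)*1 = 1.0609 - (-1.2) = 2.2609.
  D >= 0, so the roots are real: z = (-b +/- sqrt(D)) / (2a) = (1.03 +/- 1.503629) / (-0.6).
    z_1 = (1.03 + 1.503629) / (-0.6) = -4.2227,   |z_1| = 4.2227.
    z_2 = (1.03 - 1.503629) / (-0.6) = 0.7894,   |z_2| = 0.7894.
Moduli of all roots: 4.0000, 4.2227, 0.7894.
All moduli strictly greater than 1? No.
Verdict: Not stationary.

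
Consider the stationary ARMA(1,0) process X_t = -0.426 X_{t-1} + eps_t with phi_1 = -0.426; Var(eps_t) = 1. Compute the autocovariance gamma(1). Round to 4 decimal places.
\gamma(1) = -0.5204

Multiply the model equation by X_{t-k} and take expectations. With theta_0 = psi_0 = 1 and psi_j the MA(infinity) weights, this gives
  gamma(k) - sum_i phi_i gamma(k-i) = c_k,
  c_k = sigma^2 * sum_{j=k..q} theta_j psi_{j-k}   (c_k = 0 for k > q),
using gamma(-m) = gamma(m).
Pure AR (q = 0): c_0 = sigma^2 = 1, c_k = 0 for k >= 1.
Equations for k = 0 and k = 1 (AR order 1):
  gamma(0) = phi_1 gamma(1) + c_0
  gamma(1) = phi_1 gamma(0) + c_1
Substituting the second into the first: gamma(0) (1 - phi_1^2) = c_0 + phi_1 c_1, so
  gamma(0) = c_0 / (1 - phi_1^2) = 1 / (1 - (-0.426)^2) = 1 / 0.818524 = 1.221711.
  gamma(1) = phi_1 gamma(0) = (-0.426)(1.221711) = -0.520449.
Therefore gamma(1) = -0.5204 (to 4 decimal places).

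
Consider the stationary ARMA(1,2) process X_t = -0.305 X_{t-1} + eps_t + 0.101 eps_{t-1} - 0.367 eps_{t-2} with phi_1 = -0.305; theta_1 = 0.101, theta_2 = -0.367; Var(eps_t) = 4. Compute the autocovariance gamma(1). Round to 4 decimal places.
\gamma(1) = -0.6922

Multiply the model equation by X_{t-k} and take expectations. With theta_0 = psi_0 = 1 and psi_j the MA(infinity) weights, this gives
  gamma(k) - sum_i phi_i gamma(k-i) = c_k,
  c_k = sigma^2 * sum_{j=k..q} theta_j psi_{j-k}   (c_k = 0 for k > q),
using gamma(-m) = gamma(m).
psi-weights needed (psi_j = theta_j + sum_i phi_i psi_{j-i}):
  psi_1 = theta_1 + phi_1 = 0.101 + (-0.305) = -0.204
  psi_2 = theta_2 + phi_1 psi_1 = -0.367 + (-0.305)(-0.204) = -0.30478
Right-hand sides:
  c_0 = sigma^2 (1 + theta_1 psi_1 + theta_2 psi_2) = 4 * (1 + (0.101)(-0.204) + (-0.367)(-0.30478)) = 4 * 1.09125 = 4.365001
  c_1 = sigma^2 (theta_1 + theta_2 psi_1) = 4 * (0.101 + (-0.367)(-0.204)) = 0.703472
  c_2 = sigma^2 theta_2 = 4 * (-0.367) = -1.468
Equations for k = 0 and k = 1 (AR order 1):
  gamma(0) = phi_1 gamma(1) + c_0
  gamma(1) = phi_1 gamma(0) + c_1
Substituting the second into the first: gamma(0) (1 - phi_1^2) = c_0 + phi_1 c_1, so
  gamma(0) = (c_0 + phi_1 c_1) / (1 - phi_1^2) = (4.365001 + (-0.305)(0.703472)) / (1 - (-0.305)^2) = 4.150442 / 0.906975 = 4.576137.
  gamma(1) = phi_1 gamma(0) + c_1 = (-0.305)(4.576137) + (0.703472) = -0.69225.
Therefore gamma(1) = -0.6922 (to 4 decimal places).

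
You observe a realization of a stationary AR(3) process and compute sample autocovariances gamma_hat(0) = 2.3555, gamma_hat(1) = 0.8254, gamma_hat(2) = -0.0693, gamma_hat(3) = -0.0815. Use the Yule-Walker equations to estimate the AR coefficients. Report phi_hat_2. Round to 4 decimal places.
\hat\phi_{2} = -0.1920

The Yule-Walker equations for an AR(p) process read, in matrix form,
  Gamma_p phi = r_p,   with   (Gamma_p)_{ij} = gamma(|i - j|),
                       (r_p)_i = gamma(i),   i,j = 1..p.
Substitute the sample gammas (Toeplitz matrix and right-hand side of size 3):
  Gamma_p = [[2.3555, 0.8254, -0.0693], [0.8254, 2.3555, 0.8254], [-0.0693, 0.8254, 2.3555]]
  r_p     = [0.8254, -0.0693, -0.0815]
Written out (R1..R3):
  (R1) 2.3555 phi_1 + 0.8254 phi_2 - 0.0693 phi_3 = 0.8254
  (R2) 0.8254 phi_1 + 2.3555 phi_2 + 0.8254 phi_3 = -0.0693
  (R3) -0.0693 phi_1 + 0.8254 phi_2 + 2.3555 phi_3 = -0.0815
Gaussian elimination:
  R2 <- R2 - (0.8254/2.3555) R1 = R2 - (0.350414) R1:  2.066268 phi_2 + 0.849684 phi_3 = -0.358532
  R3 <- R3 - (-0.0693/2.3555) R1 = R3 - (-0.029421) R1:  0.849684 phi_2 + 2.353461 phi_3 = -0.057216
  R3 <- R3 - (0.849684/2.066268) R2 = R3 - (0.411217) R2:  2.004057 phi_3 = 0.090218
Back-substitution:
  phi_hat_3 = 0.090218 / 2.004057 = 0.045018
  phi_hat_2 = (-0.358532 - (0.849684)(0.045018)) / 2.066268 = -0.192028
  phi_hat_1 = (0.8254 - (0.8254)(-0.192028) - (-0.0693)(0.045018)) / 2.3555 = 0.419028
So phi_hat = [0.4190, -0.1920, 0.0450].
Therefore phi_hat_2 = -0.1920.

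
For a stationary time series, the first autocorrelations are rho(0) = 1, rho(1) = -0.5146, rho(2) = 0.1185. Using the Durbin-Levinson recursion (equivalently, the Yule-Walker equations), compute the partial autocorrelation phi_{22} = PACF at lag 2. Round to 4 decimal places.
\phi_{22} = -0.1990

The PACF at lag k is phi_{kk}, the last component of the solution
to the Yule-Walker system G_k phi = r_k where
  (G_k)_{ij} = rho(|i - j|), (r_k)_i = rho(i), i,j = 1..k.
Equivalently, Durbin-Levinson gives phi_{kk} iteratively:
  phi_{11} = rho(1)
  phi_{kk} = [rho(k) - sum_{j=1..k-1} phi_{k-1,j} rho(k-j)]
            / [1 - sum_{j=1..k-1} phi_{k-1,j} rho(j)],
  phi_{k,j} = phi_{k-1,j} - phi_{kk} phi_{k-1,k-j},  j = 1..k-1.
Step k = 1:
  phi_11 = rho(1) = -0.5146.
Step k = 2:
  phi_22 = [rho(2) - phi_11 rho(1)] / [1 - phi_11 rho(1)] = [0.1185 - (-0.5146)(-0.5146)] / [1 - (-0.5146)(-0.5146)]
         = -0.14631316 / 0.73518684 = -0.199.
Therefore phi_{22} = -0.1990.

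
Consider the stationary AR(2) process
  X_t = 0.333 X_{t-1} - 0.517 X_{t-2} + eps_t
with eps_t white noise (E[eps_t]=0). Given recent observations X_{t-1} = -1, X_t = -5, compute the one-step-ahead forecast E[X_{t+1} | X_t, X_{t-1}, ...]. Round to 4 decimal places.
E[X_{t+1} \mid \mathcal F_t] = -1.1480

For an AR(p) model X_t = c + sum_i phi_i X_{t-i} + eps_t, the
one-step-ahead conditional mean is
  E[X_{t+1} | X_t, ...] = c + sum_i phi_i X_{t+1-i}.
Substitute known values:
  E[X_{t+1} | ...] = (0.333) * (-5) + (-0.517) * (-1)
                   = -1.1480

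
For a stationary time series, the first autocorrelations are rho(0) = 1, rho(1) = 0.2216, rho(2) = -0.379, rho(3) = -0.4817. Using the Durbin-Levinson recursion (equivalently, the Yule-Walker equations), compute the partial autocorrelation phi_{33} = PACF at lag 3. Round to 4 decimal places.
\phi_{33} = -0.3431

The PACF at lag k is phi_{kk}, the last component of the solution
to the Yule-Walker system G_k phi = r_k where
  (G_k)_{ij} = rho(|i - j|), (r_k)_i = rho(i), i,j = 1..k.
Equivalently, Durbin-Levinson gives phi_{kk} iteratively:
  phi_{11} = rho(1)
  phi_{kk} = [rho(k) - sum_{j=1..k-1} phi_{k-1,j} rho(k-j)]
            / [1 - sum_{j=1..k-1} phi_{k-1,j} rho(j)],
  phi_{k,j} = phi_{k-1,j} - phi_{kk} phi_{k-1,k-j},  j = 1..k-1.
Step k = 1:
  phi_11 = rho(1) = 0.2216.
Step k = 2:
  phi_22 = [rho(2) - phi_11 rho(1)] / [1 - phi_11 rho(1)] = [-0.379 - (0.2216)(0.2216)] / [1 - (0.2216)(0.2216)]
         = -0.42810656 / 0.95089344 = -0.450215.
  Update: phi_21 = phi_11 - phi_22 phi_11 = 0.2216 - (-0.450215)(0.2216) = 0.321368.
Step k = 3:
  phi_33 = [rho(3) - phi_21 rho(2) - phi_22 rho(1)] / [1 - phi_21 rho(1) - phi_22 rho(2)]
    numerator   = -0.4817 - (0.321368)(-0.379) - (-0.450215)(0.2216) = -0.260134
    denominator = 1 - (0.321368)(0.2216) - (-0.450215)(-0.379) = 0.75815341
  phi_33 = -0.260134 / 0.75815341 = -0.3431.
Therefore phi_{33} = -0.3431.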